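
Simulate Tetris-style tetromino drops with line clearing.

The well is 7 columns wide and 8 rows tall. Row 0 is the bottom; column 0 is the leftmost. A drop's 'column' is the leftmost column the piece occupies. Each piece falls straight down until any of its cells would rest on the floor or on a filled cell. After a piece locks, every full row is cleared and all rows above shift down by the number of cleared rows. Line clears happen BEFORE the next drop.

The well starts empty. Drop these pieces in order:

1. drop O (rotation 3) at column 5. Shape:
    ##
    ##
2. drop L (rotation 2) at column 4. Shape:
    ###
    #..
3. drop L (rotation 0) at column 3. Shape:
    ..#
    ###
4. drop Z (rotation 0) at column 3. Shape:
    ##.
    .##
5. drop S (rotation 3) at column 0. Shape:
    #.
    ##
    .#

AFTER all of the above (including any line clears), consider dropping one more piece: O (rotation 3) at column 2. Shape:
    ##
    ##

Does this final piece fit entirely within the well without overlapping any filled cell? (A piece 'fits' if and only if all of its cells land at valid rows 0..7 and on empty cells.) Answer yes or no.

Answer: no

Derivation:
Drop 1: O rot3 at col 5 lands with bottom-row=0; cleared 0 line(s) (total 0); column heights now [0 0 0 0 0 2 2], max=2
Drop 2: L rot2 at col 4 lands with bottom-row=1; cleared 0 line(s) (total 0); column heights now [0 0 0 0 3 3 3], max=3
Drop 3: L rot0 at col 3 lands with bottom-row=3; cleared 0 line(s) (total 0); column heights now [0 0 0 4 4 5 3], max=5
Drop 4: Z rot0 at col 3 lands with bottom-row=5; cleared 0 line(s) (total 0); column heights now [0 0 0 7 7 6 3], max=7
Drop 5: S rot3 at col 0 lands with bottom-row=0; cleared 0 line(s) (total 0); column heights now [3 2 0 7 7 6 3], max=7
Test piece O rot3 at col 2 (width 2): heights before test = [3 2 0 7 7 6 3]; fits = False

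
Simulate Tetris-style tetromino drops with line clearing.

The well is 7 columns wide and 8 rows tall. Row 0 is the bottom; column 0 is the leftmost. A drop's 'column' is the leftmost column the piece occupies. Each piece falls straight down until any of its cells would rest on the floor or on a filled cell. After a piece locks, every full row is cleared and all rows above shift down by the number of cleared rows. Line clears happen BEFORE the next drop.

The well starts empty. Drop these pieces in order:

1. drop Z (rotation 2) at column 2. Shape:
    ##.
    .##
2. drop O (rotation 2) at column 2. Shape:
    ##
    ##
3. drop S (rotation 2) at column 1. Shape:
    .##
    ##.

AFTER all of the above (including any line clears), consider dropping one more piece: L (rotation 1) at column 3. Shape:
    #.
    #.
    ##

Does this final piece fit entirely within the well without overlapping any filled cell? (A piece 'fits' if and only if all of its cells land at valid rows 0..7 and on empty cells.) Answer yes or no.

Answer: no

Derivation:
Drop 1: Z rot2 at col 2 lands with bottom-row=0; cleared 0 line(s) (total 0); column heights now [0 0 2 2 1 0 0], max=2
Drop 2: O rot2 at col 2 lands with bottom-row=2; cleared 0 line(s) (total 0); column heights now [0 0 4 4 1 0 0], max=4
Drop 3: S rot2 at col 1 lands with bottom-row=4; cleared 0 line(s) (total 0); column heights now [0 5 6 6 1 0 0], max=6
Test piece L rot1 at col 3 (width 2): heights before test = [0 5 6 6 1 0 0]; fits = False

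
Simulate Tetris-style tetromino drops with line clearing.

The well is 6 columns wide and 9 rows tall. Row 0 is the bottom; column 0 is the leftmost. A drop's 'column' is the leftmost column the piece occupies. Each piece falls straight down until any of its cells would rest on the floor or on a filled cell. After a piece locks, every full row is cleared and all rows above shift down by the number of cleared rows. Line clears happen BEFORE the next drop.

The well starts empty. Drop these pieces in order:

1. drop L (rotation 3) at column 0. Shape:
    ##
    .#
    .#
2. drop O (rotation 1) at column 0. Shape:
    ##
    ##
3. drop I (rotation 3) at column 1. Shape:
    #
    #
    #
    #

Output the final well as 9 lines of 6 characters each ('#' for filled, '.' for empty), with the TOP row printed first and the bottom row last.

Answer: .#....
.#....
.#....
.#....
##....
##....
##....
.#....
.#....

Derivation:
Drop 1: L rot3 at col 0 lands with bottom-row=0; cleared 0 line(s) (total 0); column heights now [3 3 0 0 0 0], max=3
Drop 2: O rot1 at col 0 lands with bottom-row=3; cleared 0 line(s) (total 0); column heights now [5 5 0 0 0 0], max=5
Drop 3: I rot3 at col 1 lands with bottom-row=5; cleared 0 line(s) (total 0); column heights now [5 9 0 0 0 0], max=9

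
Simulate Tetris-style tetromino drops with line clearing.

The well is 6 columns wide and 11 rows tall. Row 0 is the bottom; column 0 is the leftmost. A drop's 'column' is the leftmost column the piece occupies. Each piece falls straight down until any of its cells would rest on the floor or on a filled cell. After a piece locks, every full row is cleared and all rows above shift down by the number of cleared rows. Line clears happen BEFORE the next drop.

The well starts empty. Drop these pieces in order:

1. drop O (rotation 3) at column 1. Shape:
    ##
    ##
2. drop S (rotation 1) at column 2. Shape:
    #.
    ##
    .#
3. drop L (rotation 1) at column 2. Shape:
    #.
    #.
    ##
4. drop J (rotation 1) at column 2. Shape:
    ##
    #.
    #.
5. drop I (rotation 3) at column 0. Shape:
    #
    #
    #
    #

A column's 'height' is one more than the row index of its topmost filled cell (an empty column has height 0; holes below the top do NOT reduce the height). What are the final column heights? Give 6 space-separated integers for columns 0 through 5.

Drop 1: O rot3 at col 1 lands with bottom-row=0; cleared 0 line(s) (total 0); column heights now [0 2 2 0 0 0], max=2
Drop 2: S rot1 at col 2 lands with bottom-row=1; cleared 0 line(s) (total 0); column heights now [0 2 4 3 0 0], max=4
Drop 3: L rot1 at col 2 lands with bottom-row=4; cleared 0 line(s) (total 0); column heights now [0 2 7 5 0 0], max=7
Drop 4: J rot1 at col 2 lands with bottom-row=7; cleared 0 line(s) (total 0); column heights now [0 2 10 10 0 0], max=10
Drop 5: I rot3 at col 0 lands with bottom-row=0; cleared 0 line(s) (total 0); column heights now [4 2 10 10 0 0], max=10

Answer: 4 2 10 10 0 0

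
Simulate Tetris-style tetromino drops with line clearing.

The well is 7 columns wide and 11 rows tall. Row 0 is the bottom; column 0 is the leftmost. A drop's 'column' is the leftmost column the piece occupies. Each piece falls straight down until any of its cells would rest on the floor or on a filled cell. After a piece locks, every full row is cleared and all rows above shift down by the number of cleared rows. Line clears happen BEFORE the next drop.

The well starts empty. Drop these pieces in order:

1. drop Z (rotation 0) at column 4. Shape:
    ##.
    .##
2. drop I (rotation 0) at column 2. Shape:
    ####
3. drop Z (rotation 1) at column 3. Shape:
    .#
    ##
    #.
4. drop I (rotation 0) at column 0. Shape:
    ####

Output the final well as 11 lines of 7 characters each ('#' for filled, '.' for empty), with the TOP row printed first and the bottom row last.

Answer: .......
.......
.......
.......
.......
#####..
...##..
...#...
..####.
....##.
.....##

Derivation:
Drop 1: Z rot0 at col 4 lands with bottom-row=0; cleared 0 line(s) (total 0); column heights now [0 0 0 0 2 2 1], max=2
Drop 2: I rot0 at col 2 lands with bottom-row=2; cleared 0 line(s) (total 0); column heights now [0 0 3 3 3 3 1], max=3
Drop 3: Z rot1 at col 3 lands with bottom-row=3; cleared 0 line(s) (total 0); column heights now [0 0 3 5 6 3 1], max=6
Drop 4: I rot0 at col 0 lands with bottom-row=5; cleared 0 line(s) (total 0); column heights now [6 6 6 6 6 3 1], max=6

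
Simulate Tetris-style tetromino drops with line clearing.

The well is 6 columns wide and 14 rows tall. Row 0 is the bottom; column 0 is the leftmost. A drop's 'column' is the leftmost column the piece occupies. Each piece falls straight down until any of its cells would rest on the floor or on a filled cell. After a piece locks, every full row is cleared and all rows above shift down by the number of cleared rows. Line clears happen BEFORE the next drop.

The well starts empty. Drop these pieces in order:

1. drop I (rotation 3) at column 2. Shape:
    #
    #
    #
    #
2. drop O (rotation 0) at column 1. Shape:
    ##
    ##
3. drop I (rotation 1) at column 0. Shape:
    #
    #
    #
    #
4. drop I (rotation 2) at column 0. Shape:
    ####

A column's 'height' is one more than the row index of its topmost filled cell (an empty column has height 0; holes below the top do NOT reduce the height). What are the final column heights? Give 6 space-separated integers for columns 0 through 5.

Drop 1: I rot3 at col 2 lands with bottom-row=0; cleared 0 line(s) (total 0); column heights now [0 0 4 0 0 0], max=4
Drop 2: O rot0 at col 1 lands with bottom-row=4; cleared 0 line(s) (total 0); column heights now [0 6 6 0 0 0], max=6
Drop 3: I rot1 at col 0 lands with bottom-row=0; cleared 0 line(s) (total 0); column heights now [4 6 6 0 0 0], max=6
Drop 4: I rot2 at col 0 lands with bottom-row=6; cleared 0 line(s) (total 0); column heights now [7 7 7 7 0 0], max=7

Answer: 7 7 7 7 0 0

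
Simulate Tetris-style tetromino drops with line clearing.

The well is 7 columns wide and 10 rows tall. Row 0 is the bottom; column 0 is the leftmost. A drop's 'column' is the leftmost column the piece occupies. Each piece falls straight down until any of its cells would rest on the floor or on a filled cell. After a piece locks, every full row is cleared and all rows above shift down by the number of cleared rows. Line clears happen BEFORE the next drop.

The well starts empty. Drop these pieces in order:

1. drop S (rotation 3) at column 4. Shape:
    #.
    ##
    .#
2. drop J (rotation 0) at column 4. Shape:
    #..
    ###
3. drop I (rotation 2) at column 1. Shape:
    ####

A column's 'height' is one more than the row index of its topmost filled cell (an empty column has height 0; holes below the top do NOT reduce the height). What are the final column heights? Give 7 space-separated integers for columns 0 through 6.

Drop 1: S rot3 at col 4 lands with bottom-row=0; cleared 0 line(s) (total 0); column heights now [0 0 0 0 3 2 0], max=3
Drop 2: J rot0 at col 4 lands with bottom-row=3; cleared 0 line(s) (total 0); column heights now [0 0 0 0 5 4 4], max=5
Drop 3: I rot2 at col 1 lands with bottom-row=5; cleared 0 line(s) (total 0); column heights now [0 6 6 6 6 4 4], max=6

Answer: 0 6 6 6 6 4 4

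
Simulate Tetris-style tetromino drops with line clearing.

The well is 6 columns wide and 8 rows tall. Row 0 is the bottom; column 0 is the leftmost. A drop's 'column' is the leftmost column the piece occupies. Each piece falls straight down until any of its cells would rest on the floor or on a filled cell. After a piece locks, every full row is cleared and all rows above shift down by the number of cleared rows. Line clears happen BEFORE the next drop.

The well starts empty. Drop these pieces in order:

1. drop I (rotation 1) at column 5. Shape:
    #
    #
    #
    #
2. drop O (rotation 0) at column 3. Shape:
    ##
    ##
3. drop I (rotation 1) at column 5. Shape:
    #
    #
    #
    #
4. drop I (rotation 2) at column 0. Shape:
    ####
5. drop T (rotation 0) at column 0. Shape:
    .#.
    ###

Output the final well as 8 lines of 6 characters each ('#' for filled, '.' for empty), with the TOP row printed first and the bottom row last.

Drop 1: I rot1 at col 5 lands with bottom-row=0; cleared 0 line(s) (total 0); column heights now [0 0 0 0 0 4], max=4
Drop 2: O rot0 at col 3 lands with bottom-row=0; cleared 0 line(s) (total 0); column heights now [0 0 0 2 2 4], max=4
Drop 3: I rot1 at col 5 lands with bottom-row=4; cleared 0 line(s) (total 0); column heights now [0 0 0 2 2 8], max=8
Drop 4: I rot2 at col 0 lands with bottom-row=2; cleared 0 line(s) (total 0); column heights now [3 3 3 3 2 8], max=8
Drop 5: T rot0 at col 0 lands with bottom-row=3; cleared 0 line(s) (total 0); column heights now [4 5 4 3 2 8], max=8

Answer: .....#
.....#
.....#
.#...#
###..#
####.#
...###
...###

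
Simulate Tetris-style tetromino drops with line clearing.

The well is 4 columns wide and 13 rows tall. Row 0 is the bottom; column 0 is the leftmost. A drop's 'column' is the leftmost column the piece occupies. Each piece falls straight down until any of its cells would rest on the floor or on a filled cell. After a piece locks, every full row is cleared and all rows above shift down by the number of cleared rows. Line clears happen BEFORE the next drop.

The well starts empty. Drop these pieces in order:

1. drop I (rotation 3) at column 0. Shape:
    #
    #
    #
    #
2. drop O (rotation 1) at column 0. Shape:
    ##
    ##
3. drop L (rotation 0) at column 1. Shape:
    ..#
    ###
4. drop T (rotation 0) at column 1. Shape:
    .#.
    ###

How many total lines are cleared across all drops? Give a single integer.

Answer: 0

Derivation:
Drop 1: I rot3 at col 0 lands with bottom-row=0; cleared 0 line(s) (total 0); column heights now [4 0 0 0], max=4
Drop 2: O rot1 at col 0 lands with bottom-row=4; cleared 0 line(s) (total 0); column heights now [6 6 0 0], max=6
Drop 3: L rot0 at col 1 lands with bottom-row=6; cleared 0 line(s) (total 0); column heights now [6 7 7 8], max=8
Drop 4: T rot0 at col 1 lands with bottom-row=8; cleared 0 line(s) (total 0); column heights now [6 9 10 9], max=10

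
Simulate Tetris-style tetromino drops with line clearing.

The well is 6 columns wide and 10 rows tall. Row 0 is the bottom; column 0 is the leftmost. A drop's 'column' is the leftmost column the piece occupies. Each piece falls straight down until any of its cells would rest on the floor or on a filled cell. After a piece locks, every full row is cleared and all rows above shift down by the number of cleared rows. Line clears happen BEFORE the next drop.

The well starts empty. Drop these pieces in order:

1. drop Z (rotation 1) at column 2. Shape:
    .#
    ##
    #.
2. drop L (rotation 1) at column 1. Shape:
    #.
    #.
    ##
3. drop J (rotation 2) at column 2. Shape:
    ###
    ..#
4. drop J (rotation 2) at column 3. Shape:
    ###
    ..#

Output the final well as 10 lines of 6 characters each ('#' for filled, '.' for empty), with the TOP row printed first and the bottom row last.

Answer: ......
......
......
......
......
.#.###
.#####
.####.
..##..
..#...

Derivation:
Drop 1: Z rot1 at col 2 lands with bottom-row=0; cleared 0 line(s) (total 0); column heights now [0 0 2 3 0 0], max=3
Drop 2: L rot1 at col 1 lands with bottom-row=2; cleared 0 line(s) (total 0); column heights now [0 5 3 3 0 0], max=5
Drop 3: J rot2 at col 2 lands with bottom-row=2; cleared 0 line(s) (total 0); column heights now [0 5 4 4 4 0], max=5
Drop 4: J rot2 at col 3 lands with bottom-row=3; cleared 0 line(s) (total 0); column heights now [0 5 4 5 5 5], max=5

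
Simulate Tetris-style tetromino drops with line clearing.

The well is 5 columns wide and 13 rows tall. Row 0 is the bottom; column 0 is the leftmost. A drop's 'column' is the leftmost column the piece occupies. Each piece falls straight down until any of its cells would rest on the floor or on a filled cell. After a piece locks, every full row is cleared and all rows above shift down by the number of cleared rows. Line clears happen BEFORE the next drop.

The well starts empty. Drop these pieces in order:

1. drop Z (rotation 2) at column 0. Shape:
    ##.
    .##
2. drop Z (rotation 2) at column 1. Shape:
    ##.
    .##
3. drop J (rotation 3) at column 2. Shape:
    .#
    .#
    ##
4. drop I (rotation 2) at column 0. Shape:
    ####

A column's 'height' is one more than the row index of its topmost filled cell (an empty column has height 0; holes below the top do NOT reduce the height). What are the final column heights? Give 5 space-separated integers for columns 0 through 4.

Answer: 7 7 7 7 0

Derivation:
Drop 1: Z rot2 at col 0 lands with bottom-row=0; cleared 0 line(s) (total 0); column heights now [2 2 1 0 0], max=2
Drop 2: Z rot2 at col 1 lands with bottom-row=1; cleared 0 line(s) (total 0); column heights now [2 3 3 2 0], max=3
Drop 3: J rot3 at col 2 lands with bottom-row=3; cleared 0 line(s) (total 0); column heights now [2 3 4 6 0], max=6
Drop 4: I rot2 at col 0 lands with bottom-row=6; cleared 0 line(s) (total 0); column heights now [7 7 7 7 0], max=7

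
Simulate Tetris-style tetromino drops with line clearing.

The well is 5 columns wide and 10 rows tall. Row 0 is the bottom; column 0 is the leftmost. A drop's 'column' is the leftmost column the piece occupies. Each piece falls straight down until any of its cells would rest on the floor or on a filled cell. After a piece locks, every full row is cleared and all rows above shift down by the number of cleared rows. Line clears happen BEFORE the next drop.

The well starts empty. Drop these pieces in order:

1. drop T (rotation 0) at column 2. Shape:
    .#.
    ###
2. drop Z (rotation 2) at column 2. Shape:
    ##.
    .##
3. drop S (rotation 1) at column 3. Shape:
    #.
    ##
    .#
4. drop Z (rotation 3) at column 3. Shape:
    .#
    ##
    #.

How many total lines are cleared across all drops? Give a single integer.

Answer: 0

Derivation:
Drop 1: T rot0 at col 2 lands with bottom-row=0; cleared 0 line(s) (total 0); column heights now [0 0 1 2 1], max=2
Drop 2: Z rot2 at col 2 lands with bottom-row=2; cleared 0 line(s) (total 0); column heights now [0 0 4 4 3], max=4
Drop 3: S rot1 at col 3 lands with bottom-row=3; cleared 0 line(s) (total 0); column heights now [0 0 4 6 5], max=6
Drop 4: Z rot3 at col 3 lands with bottom-row=6; cleared 0 line(s) (total 0); column heights now [0 0 4 8 9], max=9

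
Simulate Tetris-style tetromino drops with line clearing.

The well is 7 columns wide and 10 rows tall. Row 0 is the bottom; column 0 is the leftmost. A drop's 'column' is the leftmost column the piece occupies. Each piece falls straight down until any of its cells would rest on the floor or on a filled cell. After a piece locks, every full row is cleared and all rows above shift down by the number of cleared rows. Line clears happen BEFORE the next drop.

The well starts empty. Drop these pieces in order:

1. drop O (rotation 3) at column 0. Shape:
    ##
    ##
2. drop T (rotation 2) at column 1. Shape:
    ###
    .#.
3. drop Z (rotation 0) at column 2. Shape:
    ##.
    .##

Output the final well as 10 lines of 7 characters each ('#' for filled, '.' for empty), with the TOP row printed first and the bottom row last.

Answer: .......
.......
.......
.......
.......
..##...
...##..
.###...
###....
##.....

Derivation:
Drop 1: O rot3 at col 0 lands with bottom-row=0; cleared 0 line(s) (total 0); column heights now [2 2 0 0 0 0 0], max=2
Drop 2: T rot2 at col 1 lands with bottom-row=1; cleared 0 line(s) (total 0); column heights now [2 3 3 3 0 0 0], max=3
Drop 3: Z rot0 at col 2 lands with bottom-row=3; cleared 0 line(s) (total 0); column heights now [2 3 5 5 4 0 0], max=5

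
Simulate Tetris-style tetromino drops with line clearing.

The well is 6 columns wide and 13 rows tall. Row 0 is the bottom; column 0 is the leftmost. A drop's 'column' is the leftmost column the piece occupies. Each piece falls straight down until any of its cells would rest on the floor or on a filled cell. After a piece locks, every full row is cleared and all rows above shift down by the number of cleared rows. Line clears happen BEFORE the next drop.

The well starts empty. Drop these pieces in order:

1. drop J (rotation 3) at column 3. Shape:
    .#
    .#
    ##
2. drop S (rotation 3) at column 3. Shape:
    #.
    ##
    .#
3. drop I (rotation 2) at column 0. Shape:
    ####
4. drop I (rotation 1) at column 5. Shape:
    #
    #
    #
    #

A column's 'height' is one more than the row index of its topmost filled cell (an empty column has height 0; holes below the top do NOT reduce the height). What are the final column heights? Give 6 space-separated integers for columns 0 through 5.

Drop 1: J rot3 at col 3 lands with bottom-row=0; cleared 0 line(s) (total 0); column heights now [0 0 0 1 3 0], max=3
Drop 2: S rot3 at col 3 lands with bottom-row=3; cleared 0 line(s) (total 0); column heights now [0 0 0 6 5 0], max=6
Drop 3: I rot2 at col 0 lands with bottom-row=6; cleared 0 line(s) (total 0); column heights now [7 7 7 7 5 0], max=7
Drop 4: I rot1 at col 5 lands with bottom-row=0; cleared 0 line(s) (total 0); column heights now [7 7 7 7 5 4], max=7

Answer: 7 7 7 7 5 4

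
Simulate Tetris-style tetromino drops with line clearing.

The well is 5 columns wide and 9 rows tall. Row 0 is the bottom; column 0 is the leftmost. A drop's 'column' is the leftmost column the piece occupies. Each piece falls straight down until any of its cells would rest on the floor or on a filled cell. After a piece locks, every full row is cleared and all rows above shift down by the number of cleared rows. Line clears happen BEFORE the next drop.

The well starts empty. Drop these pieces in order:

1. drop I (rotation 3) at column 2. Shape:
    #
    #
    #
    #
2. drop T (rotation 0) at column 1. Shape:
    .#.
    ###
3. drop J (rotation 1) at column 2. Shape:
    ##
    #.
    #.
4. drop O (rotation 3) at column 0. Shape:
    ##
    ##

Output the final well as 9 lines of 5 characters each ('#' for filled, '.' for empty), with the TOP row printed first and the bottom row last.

Drop 1: I rot3 at col 2 lands with bottom-row=0; cleared 0 line(s) (total 0); column heights now [0 0 4 0 0], max=4
Drop 2: T rot0 at col 1 lands with bottom-row=4; cleared 0 line(s) (total 0); column heights now [0 5 6 5 0], max=6
Drop 3: J rot1 at col 2 lands with bottom-row=6; cleared 0 line(s) (total 0); column heights now [0 5 9 9 0], max=9
Drop 4: O rot3 at col 0 lands with bottom-row=5; cleared 0 line(s) (total 0); column heights now [7 7 9 9 0], max=9

Answer: ..##.
..#..
###..
###..
.###.
..#..
..#..
..#..
..#..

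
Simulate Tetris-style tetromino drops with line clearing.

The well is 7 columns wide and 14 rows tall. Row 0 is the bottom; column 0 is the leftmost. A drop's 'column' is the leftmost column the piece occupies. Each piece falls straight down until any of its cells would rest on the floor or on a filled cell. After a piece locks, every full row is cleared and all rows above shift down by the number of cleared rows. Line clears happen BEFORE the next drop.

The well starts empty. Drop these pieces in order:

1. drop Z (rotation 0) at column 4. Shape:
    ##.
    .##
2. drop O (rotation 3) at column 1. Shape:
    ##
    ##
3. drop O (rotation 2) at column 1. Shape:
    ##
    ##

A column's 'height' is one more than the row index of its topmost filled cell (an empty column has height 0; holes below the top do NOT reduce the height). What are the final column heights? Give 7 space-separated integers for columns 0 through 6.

Drop 1: Z rot0 at col 4 lands with bottom-row=0; cleared 0 line(s) (total 0); column heights now [0 0 0 0 2 2 1], max=2
Drop 2: O rot3 at col 1 lands with bottom-row=0; cleared 0 line(s) (total 0); column heights now [0 2 2 0 2 2 1], max=2
Drop 3: O rot2 at col 1 lands with bottom-row=2; cleared 0 line(s) (total 0); column heights now [0 4 4 0 2 2 1], max=4

Answer: 0 4 4 0 2 2 1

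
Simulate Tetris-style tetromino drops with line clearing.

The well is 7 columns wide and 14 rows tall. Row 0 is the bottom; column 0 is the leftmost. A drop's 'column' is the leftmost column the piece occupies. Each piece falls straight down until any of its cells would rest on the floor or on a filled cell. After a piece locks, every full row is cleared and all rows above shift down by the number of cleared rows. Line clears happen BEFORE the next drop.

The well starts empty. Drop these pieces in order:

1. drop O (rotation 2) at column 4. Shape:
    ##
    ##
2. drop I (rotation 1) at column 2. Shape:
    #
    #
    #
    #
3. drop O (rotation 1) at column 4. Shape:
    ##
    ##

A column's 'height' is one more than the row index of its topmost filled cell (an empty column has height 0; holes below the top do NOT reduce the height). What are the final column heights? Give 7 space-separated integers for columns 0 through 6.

Drop 1: O rot2 at col 4 lands with bottom-row=0; cleared 0 line(s) (total 0); column heights now [0 0 0 0 2 2 0], max=2
Drop 2: I rot1 at col 2 lands with bottom-row=0; cleared 0 line(s) (total 0); column heights now [0 0 4 0 2 2 0], max=4
Drop 3: O rot1 at col 4 lands with bottom-row=2; cleared 0 line(s) (total 0); column heights now [0 0 4 0 4 4 0], max=4

Answer: 0 0 4 0 4 4 0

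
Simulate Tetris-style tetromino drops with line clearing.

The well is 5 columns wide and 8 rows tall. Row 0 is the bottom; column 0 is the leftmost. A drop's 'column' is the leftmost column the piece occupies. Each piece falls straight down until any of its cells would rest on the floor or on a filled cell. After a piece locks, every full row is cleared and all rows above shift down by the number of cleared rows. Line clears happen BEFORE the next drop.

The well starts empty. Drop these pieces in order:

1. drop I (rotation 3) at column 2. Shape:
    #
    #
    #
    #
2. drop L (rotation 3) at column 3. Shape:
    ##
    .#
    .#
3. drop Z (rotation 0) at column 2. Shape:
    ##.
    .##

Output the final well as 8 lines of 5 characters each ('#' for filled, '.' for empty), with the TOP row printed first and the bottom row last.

Drop 1: I rot3 at col 2 lands with bottom-row=0; cleared 0 line(s) (total 0); column heights now [0 0 4 0 0], max=4
Drop 2: L rot3 at col 3 lands with bottom-row=0; cleared 0 line(s) (total 0); column heights now [0 0 4 3 3], max=4
Drop 3: Z rot0 at col 2 lands with bottom-row=3; cleared 0 line(s) (total 0); column heights now [0 0 5 5 4], max=5

Answer: .....
.....
.....
..##.
..###
..###
..#.#
..#.#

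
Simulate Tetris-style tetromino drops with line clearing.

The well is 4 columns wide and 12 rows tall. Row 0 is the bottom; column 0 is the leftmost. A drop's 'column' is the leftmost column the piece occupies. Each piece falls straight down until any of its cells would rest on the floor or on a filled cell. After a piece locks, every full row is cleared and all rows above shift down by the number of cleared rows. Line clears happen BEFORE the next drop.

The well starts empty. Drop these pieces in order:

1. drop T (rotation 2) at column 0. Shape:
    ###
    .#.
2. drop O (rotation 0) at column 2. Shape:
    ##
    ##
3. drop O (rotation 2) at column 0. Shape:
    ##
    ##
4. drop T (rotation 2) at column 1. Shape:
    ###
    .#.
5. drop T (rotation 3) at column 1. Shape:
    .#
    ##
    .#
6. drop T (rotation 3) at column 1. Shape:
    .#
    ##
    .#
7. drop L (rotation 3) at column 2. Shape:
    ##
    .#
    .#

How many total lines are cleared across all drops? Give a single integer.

Drop 1: T rot2 at col 0 lands with bottom-row=0; cleared 0 line(s) (total 0); column heights now [2 2 2 0], max=2
Drop 2: O rot0 at col 2 lands with bottom-row=2; cleared 0 line(s) (total 0); column heights now [2 2 4 4], max=4
Drop 3: O rot2 at col 0 lands with bottom-row=2; cleared 2 line(s) (total 2); column heights now [2 2 2 0], max=2
Drop 4: T rot2 at col 1 lands with bottom-row=2; cleared 0 line(s) (total 2); column heights now [2 4 4 4], max=4
Drop 5: T rot3 at col 1 lands with bottom-row=4; cleared 0 line(s) (total 2); column heights now [2 6 7 4], max=7
Drop 6: T rot3 at col 1 lands with bottom-row=7; cleared 0 line(s) (total 2); column heights now [2 9 10 4], max=10
Drop 7: L rot3 at col 2 lands with bottom-row=8; cleared 0 line(s) (total 2); column heights now [2 9 11 11], max=11

Answer: 2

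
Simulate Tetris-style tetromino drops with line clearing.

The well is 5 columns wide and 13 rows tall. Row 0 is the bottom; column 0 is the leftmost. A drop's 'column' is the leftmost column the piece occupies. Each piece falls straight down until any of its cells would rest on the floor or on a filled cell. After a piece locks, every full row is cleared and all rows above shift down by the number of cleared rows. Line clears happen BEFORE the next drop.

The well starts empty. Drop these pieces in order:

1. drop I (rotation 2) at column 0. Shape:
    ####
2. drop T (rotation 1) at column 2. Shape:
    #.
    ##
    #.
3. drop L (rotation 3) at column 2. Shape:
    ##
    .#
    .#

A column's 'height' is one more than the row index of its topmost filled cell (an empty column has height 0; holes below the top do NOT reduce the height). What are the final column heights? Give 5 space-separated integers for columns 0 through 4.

Drop 1: I rot2 at col 0 lands with bottom-row=0; cleared 0 line(s) (total 0); column heights now [1 1 1 1 0], max=1
Drop 2: T rot1 at col 2 lands with bottom-row=1; cleared 0 line(s) (total 0); column heights now [1 1 4 3 0], max=4
Drop 3: L rot3 at col 2 lands with bottom-row=3; cleared 0 line(s) (total 0); column heights now [1 1 6 6 0], max=6

Answer: 1 1 6 6 0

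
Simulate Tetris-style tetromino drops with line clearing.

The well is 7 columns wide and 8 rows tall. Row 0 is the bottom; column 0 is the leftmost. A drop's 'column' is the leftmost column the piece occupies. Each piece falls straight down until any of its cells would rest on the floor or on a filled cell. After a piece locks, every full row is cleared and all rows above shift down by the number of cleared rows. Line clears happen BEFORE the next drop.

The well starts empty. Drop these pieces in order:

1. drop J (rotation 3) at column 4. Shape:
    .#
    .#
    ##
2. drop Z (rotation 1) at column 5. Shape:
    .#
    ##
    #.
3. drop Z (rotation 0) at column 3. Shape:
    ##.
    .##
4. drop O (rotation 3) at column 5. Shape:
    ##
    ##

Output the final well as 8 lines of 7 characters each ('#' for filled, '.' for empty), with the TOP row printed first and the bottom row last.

Drop 1: J rot3 at col 4 lands with bottom-row=0; cleared 0 line(s) (total 0); column heights now [0 0 0 0 1 3 0], max=3
Drop 2: Z rot1 at col 5 lands with bottom-row=3; cleared 0 line(s) (total 0); column heights now [0 0 0 0 1 5 6], max=6
Drop 3: Z rot0 at col 3 lands with bottom-row=5; cleared 0 line(s) (total 0); column heights now [0 0 0 7 7 6 6], max=7
Drop 4: O rot3 at col 5 lands with bottom-row=6; cleared 0 line(s) (total 0); column heights now [0 0 0 7 7 8 8], max=8

Answer: .....##
...####
....###
.....##
.....#.
.....#.
.....#.
....##.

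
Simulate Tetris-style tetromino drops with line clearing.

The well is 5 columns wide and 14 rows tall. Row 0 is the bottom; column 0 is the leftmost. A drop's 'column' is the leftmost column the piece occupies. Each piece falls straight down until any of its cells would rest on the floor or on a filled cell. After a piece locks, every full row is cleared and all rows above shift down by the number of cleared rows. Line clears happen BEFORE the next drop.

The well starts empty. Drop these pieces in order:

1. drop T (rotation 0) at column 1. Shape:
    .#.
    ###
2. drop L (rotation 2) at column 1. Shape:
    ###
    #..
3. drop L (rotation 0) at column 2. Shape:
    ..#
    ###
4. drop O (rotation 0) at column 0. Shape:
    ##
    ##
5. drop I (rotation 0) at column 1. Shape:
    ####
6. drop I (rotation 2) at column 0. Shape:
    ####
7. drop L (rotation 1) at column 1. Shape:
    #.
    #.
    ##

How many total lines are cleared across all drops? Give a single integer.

Answer: 1

Derivation:
Drop 1: T rot0 at col 1 lands with bottom-row=0; cleared 0 line(s) (total 0); column heights now [0 1 2 1 0], max=2
Drop 2: L rot2 at col 1 lands with bottom-row=1; cleared 0 line(s) (total 0); column heights now [0 3 3 3 0], max=3
Drop 3: L rot0 at col 2 lands with bottom-row=3; cleared 0 line(s) (total 0); column heights now [0 3 4 4 5], max=5
Drop 4: O rot0 at col 0 lands with bottom-row=3; cleared 1 line(s) (total 1); column heights now [4 4 3 3 4], max=4
Drop 5: I rot0 at col 1 lands with bottom-row=4; cleared 0 line(s) (total 1); column heights now [4 5 5 5 5], max=5
Drop 6: I rot2 at col 0 lands with bottom-row=5; cleared 0 line(s) (total 1); column heights now [6 6 6 6 5], max=6
Drop 7: L rot1 at col 1 lands with bottom-row=6; cleared 0 line(s) (total 1); column heights now [6 9 7 6 5], max=9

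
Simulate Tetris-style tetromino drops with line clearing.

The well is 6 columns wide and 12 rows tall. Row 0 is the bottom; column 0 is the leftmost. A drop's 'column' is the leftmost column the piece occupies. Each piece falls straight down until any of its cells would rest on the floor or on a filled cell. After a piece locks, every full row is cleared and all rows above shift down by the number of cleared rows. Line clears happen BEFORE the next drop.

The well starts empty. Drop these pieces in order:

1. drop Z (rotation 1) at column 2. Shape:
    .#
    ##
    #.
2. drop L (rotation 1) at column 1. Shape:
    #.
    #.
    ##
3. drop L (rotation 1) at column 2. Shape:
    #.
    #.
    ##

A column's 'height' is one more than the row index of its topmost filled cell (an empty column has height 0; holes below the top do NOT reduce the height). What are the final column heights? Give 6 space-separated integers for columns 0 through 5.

Drop 1: Z rot1 at col 2 lands with bottom-row=0; cleared 0 line(s) (total 0); column heights now [0 0 2 3 0 0], max=3
Drop 2: L rot1 at col 1 lands with bottom-row=2; cleared 0 line(s) (total 0); column heights now [0 5 3 3 0 0], max=5
Drop 3: L rot1 at col 2 lands with bottom-row=3; cleared 0 line(s) (total 0); column heights now [0 5 6 4 0 0], max=6

Answer: 0 5 6 4 0 0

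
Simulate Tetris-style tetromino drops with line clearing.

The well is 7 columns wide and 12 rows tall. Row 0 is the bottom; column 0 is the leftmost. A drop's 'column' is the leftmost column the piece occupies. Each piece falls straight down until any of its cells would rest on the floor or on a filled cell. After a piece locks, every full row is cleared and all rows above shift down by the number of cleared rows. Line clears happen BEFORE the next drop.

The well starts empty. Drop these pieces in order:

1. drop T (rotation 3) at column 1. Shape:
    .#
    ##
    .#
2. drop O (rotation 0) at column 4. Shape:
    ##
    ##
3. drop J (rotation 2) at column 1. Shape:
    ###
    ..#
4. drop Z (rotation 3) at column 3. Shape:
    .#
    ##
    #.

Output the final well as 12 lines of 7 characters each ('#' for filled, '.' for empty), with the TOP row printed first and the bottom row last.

Answer: .......
.......
.......
.......
.......
....#..
...##..
...#...
.###...
..##...
.##.##.
..#.##.

Derivation:
Drop 1: T rot3 at col 1 lands with bottom-row=0; cleared 0 line(s) (total 0); column heights now [0 2 3 0 0 0 0], max=3
Drop 2: O rot0 at col 4 lands with bottom-row=0; cleared 0 line(s) (total 0); column heights now [0 2 3 0 2 2 0], max=3
Drop 3: J rot2 at col 1 lands with bottom-row=2; cleared 0 line(s) (total 0); column heights now [0 4 4 4 2 2 0], max=4
Drop 4: Z rot3 at col 3 lands with bottom-row=4; cleared 0 line(s) (total 0); column heights now [0 4 4 6 7 2 0], max=7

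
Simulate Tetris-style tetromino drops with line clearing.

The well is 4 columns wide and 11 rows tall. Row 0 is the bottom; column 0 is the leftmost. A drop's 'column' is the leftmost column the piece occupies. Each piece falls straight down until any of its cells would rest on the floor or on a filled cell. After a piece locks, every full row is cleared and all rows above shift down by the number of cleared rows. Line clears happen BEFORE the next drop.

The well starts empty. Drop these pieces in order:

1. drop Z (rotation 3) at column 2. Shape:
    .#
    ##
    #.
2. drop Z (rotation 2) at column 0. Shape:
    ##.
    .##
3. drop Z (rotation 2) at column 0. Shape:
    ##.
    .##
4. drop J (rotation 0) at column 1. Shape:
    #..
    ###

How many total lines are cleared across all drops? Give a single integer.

Drop 1: Z rot3 at col 2 lands with bottom-row=0; cleared 0 line(s) (total 0); column heights now [0 0 2 3], max=3
Drop 2: Z rot2 at col 0 lands with bottom-row=2; cleared 0 line(s) (total 0); column heights now [4 4 3 3], max=4
Drop 3: Z rot2 at col 0 lands with bottom-row=4; cleared 0 line(s) (total 0); column heights now [6 6 5 3], max=6
Drop 4: J rot0 at col 1 lands with bottom-row=6; cleared 0 line(s) (total 0); column heights now [6 8 7 7], max=8

Answer: 0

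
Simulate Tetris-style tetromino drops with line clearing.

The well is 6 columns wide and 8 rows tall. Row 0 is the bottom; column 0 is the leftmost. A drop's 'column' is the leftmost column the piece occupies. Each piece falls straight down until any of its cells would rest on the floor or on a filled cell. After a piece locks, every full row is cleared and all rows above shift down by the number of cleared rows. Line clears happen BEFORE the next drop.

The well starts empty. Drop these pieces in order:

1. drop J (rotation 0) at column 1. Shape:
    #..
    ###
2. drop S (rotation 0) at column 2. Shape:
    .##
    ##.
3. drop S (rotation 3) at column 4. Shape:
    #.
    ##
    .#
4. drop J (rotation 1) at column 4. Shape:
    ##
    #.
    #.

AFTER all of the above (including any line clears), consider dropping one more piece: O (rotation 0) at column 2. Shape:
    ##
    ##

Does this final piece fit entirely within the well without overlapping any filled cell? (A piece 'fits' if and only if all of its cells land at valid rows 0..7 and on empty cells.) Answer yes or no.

Drop 1: J rot0 at col 1 lands with bottom-row=0; cleared 0 line(s) (total 0); column heights now [0 2 1 1 0 0], max=2
Drop 2: S rot0 at col 2 lands with bottom-row=1; cleared 0 line(s) (total 0); column heights now [0 2 2 3 3 0], max=3
Drop 3: S rot3 at col 4 lands with bottom-row=2; cleared 0 line(s) (total 0); column heights now [0 2 2 3 5 4], max=5
Drop 4: J rot1 at col 4 lands with bottom-row=5; cleared 0 line(s) (total 0); column heights now [0 2 2 3 8 8], max=8
Test piece O rot0 at col 2 (width 2): heights before test = [0 2 2 3 8 8]; fits = True

Answer: yes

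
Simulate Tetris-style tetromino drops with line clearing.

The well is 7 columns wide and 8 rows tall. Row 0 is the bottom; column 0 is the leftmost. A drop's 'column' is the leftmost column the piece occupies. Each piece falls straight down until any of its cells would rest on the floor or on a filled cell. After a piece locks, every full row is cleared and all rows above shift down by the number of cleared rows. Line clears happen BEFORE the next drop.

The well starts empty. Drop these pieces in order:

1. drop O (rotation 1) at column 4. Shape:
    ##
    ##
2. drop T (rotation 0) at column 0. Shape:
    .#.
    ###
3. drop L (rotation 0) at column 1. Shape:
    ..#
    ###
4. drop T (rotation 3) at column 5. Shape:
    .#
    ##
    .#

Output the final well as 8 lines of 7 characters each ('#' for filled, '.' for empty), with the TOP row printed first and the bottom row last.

Answer: .......
.......
.......
.......
...#..#
.###.##
.#..###
###.##.

Derivation:
Drop 1: O rot1 at col 4 lands with bottom-row=0; cleared 0 line(s) (total 0); column heights now [0 0 0 0 2 2 0], max=2
Drop 2: T rot0 at col 0 lands with bottom-row=0; cleared 0 line(s) (total 0); column heights now [1 2 1 0 2 2 0], max=2
Drop 3: L rot0 at col 1 lands with bottom-row=2; cleared 0 line(s) (total 0); column heights now [1 3 3 4 2 2 0], max=4
Drop 4: T rot3 at col 5 lands with bottom-row=1; cleared 0 line(s) (total 0); column heights now [1 3 3 4 2 3 4], max=4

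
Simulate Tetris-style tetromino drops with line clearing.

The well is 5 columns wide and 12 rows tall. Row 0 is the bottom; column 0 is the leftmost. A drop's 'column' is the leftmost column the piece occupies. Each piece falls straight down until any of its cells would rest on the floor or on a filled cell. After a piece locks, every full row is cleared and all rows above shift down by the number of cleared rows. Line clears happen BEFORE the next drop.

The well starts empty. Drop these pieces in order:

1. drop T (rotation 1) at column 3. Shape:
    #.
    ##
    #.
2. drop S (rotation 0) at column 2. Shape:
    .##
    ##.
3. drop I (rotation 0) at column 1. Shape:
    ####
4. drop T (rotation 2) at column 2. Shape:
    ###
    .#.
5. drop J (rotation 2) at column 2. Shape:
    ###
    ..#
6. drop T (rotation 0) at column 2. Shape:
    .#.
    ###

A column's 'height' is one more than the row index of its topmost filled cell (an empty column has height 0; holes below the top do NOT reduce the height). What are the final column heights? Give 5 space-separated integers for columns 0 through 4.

Answer: 0 6 11 12 11

Derivation:
Drop 1: T rot1 at col 3 lands with bottom-row=0; cleared 0 line(s) (total 0); column heights now [0 0 0 3 2], max=3
Drop 2: S rot0 at col 2 lands with bottom-row=3; cleared 0 line(s) (total 0); column heights now [0 0 4 5 5], max=5
Drop 3: I rot0 at col 1 lands with bottom-row=5; cleared 0 line(s) (total 0); column heights now [0 6 6 6 6], max=6
Drop 4: T rot2 at col 2 lands with bottom-row=6; cleared 0 line(s) (total 0); column heights now [0 6 8 8 8], max=8
Drop 5: J rot2 at col 2 lands with bottom-row=8; cleared 0 line(s) (total 0); column heights now [0 6 10 10 10], max=10
Drop 6: T rot0 at col 2 lands with bottom-row=10; cleared 0 line(s) (total 0); column heights now [0 6 11 12 11], max=12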